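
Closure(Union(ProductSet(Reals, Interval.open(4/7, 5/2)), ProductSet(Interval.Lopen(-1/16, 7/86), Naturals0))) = Union(ProductSet(Interval(-1/16, 7/86), Complement(Naturals0, Interval.open(4/7, 5/2))), ProductSet(Interval.Lopen(-1/16, 7/86), Naturals0), ProductSet(Reals, Interval(4/7, 5/2)))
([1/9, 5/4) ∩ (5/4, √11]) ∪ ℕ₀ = ℕ₀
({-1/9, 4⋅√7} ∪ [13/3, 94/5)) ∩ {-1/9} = {-1/9}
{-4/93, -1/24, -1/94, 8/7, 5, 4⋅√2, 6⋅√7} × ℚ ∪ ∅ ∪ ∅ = {-4/93, -1/24, -1/94, 8/7, 5, 4⋅√2, 6⋅√7} × ℚ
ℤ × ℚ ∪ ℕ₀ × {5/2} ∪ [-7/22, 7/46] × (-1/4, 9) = (ℤ × ℚ) ∪ ([-7/22, 7/46] × (-1/4, 9))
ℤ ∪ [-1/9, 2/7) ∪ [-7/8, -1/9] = ℤ ∪ [-7/8, 2/7)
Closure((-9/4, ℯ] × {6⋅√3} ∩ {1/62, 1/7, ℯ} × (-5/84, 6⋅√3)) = ∅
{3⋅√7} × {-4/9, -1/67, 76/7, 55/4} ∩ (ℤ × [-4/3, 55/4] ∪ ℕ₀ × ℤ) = ∅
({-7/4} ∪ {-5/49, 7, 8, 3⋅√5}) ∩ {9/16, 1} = ∅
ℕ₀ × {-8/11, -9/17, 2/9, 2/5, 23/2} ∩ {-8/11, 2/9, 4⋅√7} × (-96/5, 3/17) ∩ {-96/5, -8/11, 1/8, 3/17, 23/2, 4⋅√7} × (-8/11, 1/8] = ∅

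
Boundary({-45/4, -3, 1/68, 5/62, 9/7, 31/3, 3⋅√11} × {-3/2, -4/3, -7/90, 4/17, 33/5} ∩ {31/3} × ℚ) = {31/3} × {-3/2, -4/3, -7/90, 4/17, 33/5}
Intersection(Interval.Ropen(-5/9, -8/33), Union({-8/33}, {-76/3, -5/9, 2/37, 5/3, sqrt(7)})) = {-5/9}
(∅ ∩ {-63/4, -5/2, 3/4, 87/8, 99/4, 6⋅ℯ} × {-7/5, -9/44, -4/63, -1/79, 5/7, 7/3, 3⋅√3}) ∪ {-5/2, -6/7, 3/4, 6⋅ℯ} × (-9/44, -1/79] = {-5/2, -6/7, 3/4, 6⋅ℯ} × (-9/44, -1/79]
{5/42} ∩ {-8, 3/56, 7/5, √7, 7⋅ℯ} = ∅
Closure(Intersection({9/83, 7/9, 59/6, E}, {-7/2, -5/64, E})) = {E}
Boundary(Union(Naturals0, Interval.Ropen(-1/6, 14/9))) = Union(Complement(Naturals0, Interval.open(-1/6, 14/9)), {-1/6, 14/9})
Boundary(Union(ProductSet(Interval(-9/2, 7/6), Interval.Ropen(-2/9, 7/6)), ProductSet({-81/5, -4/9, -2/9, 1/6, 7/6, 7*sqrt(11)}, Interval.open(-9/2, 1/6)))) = Union(ProductSet({-9/2, 7/6}, Interval(-2/9, 7/6)), ProductSet({-81/5, 7/6, 7*sqrt(11)}, Interval(-9/2, 1/6)), ProductSet({-81/5, -4/9, -2/9, 1/6, 7/6, 7*sqrt(11)}, Interval(-9/2, -2/9)), ProductSet(Interval(-9/2, 7/6), {-2/9, 7/6}))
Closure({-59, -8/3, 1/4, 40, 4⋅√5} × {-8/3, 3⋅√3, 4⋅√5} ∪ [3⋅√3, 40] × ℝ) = ([3⋅√3, 40] × ℝ) ∪ ({-59, -8/3, 1/4, 40, 4⋅√5} × {-8/3, 3⋅√3, 4⋅√5})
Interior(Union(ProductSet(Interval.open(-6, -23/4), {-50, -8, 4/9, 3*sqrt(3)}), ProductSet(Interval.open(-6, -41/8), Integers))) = EmptySet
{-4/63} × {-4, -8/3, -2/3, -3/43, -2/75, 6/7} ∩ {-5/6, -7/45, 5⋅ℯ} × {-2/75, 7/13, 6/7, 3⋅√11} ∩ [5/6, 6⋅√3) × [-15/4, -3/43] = ∅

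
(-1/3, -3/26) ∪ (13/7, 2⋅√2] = (-1/3, -3/26) ∪ (13/7, 2⋅√2]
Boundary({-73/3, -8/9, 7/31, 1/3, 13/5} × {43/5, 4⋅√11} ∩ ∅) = ∅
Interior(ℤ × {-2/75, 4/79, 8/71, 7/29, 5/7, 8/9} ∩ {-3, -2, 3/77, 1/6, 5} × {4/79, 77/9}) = ∅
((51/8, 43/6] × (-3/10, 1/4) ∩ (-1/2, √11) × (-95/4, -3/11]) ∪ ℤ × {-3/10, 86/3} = ℤ × {-3/10, 86/3}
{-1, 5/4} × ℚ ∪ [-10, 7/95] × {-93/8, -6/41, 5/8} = ({-1, 5/4} × ℚ) ∪ ([-10, 7/95] × {-93/8, -6/41, 5/8})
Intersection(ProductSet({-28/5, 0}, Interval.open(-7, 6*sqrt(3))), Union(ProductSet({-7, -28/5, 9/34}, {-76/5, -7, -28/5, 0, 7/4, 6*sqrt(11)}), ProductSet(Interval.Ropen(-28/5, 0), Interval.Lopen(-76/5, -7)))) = ProductSet({-28/5}, {-28/5, 0, 7/4})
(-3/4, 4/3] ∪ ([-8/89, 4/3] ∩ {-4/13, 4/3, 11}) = (-3/4, 4/3]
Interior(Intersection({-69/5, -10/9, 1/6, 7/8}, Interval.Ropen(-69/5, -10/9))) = EmptySet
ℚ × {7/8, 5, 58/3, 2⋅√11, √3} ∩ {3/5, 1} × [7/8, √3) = {3/5, 1} × {7/8}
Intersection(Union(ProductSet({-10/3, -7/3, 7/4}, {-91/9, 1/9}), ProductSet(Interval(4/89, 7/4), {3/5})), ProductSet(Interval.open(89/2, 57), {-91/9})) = EmptySet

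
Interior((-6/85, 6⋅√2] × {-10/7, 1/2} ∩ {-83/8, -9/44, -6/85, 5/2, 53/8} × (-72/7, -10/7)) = ∅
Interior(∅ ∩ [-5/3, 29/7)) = ∅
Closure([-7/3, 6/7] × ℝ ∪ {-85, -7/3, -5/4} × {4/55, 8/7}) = ([-7/3, 6/7] × ℝ) ∪ ({-85, -7/3, -5/4} × {4/55, 8/7})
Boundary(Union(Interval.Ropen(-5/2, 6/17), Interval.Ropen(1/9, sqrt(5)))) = {-5/2, sqrt(5)}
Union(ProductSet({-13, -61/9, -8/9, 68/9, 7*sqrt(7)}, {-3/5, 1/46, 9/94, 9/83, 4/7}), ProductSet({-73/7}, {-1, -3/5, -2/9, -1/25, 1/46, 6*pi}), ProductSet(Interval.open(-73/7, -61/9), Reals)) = Union(ProductSet({-73/7}, {-1, -3/5, -2/9, -1/25, 1/46, 6*pi}), ProductSet({-13, -61/9, -8/9, 68/9, 7*sqrt(7)}, {-3/5, 1/46, 9/94, 9/83, 4/7}), ProductSet(Interval.open(-73/7, -61/9), Reals))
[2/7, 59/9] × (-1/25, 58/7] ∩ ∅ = ∅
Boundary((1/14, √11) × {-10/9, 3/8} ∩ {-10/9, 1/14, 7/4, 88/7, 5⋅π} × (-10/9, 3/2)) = {7/4} × {3/8}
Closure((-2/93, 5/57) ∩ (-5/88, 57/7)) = [-2/93, 5/57]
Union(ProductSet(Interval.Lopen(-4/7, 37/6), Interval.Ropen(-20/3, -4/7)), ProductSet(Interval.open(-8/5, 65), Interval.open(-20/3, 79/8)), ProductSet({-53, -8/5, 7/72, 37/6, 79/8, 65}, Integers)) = Union(ProductSet({-53, -8/5, 7/72, 37/6, 79/8, 65}, Integers), ProductSet(Interval.open(-8/5, 65), Interval.open(-20/3, 79/8)), ProductSet(Interval.Lopen(-4/7, 37/6), Interval.Ropen(-20/3, -4/7)))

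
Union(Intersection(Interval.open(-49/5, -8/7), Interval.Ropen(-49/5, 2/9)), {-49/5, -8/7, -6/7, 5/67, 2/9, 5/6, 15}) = Union({-6/7, 5/67, 2/9, 5/6, 15}, Interval(-49/5, -8/7))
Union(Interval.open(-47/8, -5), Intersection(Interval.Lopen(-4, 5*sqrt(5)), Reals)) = Union(Interval.open(-47/8, -5), Interval.Lopen(-4, 5*sqrt(5)))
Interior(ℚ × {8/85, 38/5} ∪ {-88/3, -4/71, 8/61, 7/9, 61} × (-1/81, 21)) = ∅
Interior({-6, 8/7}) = ∅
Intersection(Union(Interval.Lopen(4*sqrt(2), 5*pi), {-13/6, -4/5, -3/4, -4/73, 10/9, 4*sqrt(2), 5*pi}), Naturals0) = Range(6, 16, 1)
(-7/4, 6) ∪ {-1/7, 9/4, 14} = (-7/4, 6) ∪ {14}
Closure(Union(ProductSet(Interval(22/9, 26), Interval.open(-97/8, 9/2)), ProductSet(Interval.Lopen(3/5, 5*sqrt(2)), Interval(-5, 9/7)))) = Union(ProductSet(Interval(3/5, 5*sqrt(2)), Interval(-5, 9/7)), ProductSet(Interval(22/9, 26), Interval(-97/8, 9/2)))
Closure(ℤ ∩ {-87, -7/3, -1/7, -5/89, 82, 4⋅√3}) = {-87, 82}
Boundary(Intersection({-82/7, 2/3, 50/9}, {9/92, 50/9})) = {50/9}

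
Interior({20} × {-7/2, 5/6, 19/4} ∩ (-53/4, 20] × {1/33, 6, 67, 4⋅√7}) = ∅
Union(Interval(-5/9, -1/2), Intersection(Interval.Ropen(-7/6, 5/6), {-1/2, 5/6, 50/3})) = Interval(-5/9, -1/2)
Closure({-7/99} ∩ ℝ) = {-7/99}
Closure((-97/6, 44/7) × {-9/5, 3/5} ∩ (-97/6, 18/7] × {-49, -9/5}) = [-97/6, 18/7] × {-9/5}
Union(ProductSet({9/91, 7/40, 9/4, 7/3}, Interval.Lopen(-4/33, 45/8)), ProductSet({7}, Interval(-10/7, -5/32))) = Union(ProductSet({7}, Interval(-10/7, -5/32)), ProductSet({9/91, 7/40, 9/4, 7/3}, Interval.Lopen(-4/33, 45/8)))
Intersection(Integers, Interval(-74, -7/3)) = Range(-74, -2, 1)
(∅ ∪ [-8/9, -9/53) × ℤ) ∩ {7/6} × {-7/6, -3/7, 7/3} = ∅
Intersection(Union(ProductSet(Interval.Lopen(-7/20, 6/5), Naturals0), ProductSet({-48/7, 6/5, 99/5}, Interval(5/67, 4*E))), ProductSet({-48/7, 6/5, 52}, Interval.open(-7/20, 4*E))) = Union(ProductSet({6/5}, Range(0, 11, 1)), ProductSet({-48/7, 6/5}, Interval.Ropen(5/67, 4*E)))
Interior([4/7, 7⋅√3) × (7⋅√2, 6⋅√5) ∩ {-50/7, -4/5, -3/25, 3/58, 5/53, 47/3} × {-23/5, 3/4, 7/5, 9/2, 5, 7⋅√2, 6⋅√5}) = ∅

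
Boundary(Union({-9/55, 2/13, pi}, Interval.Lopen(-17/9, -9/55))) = {-17/9, -9/55, 2/13, pi}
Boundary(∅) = ∅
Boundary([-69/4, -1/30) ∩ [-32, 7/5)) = {-69/4, -1/30}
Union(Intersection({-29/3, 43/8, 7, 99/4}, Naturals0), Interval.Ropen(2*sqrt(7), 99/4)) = Interval.Ropen(2*sqrt(7), 99/4)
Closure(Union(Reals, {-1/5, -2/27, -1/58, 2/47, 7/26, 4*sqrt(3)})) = Reals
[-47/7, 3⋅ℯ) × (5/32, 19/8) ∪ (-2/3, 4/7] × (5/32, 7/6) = [-47/7, 3⋅ℯ) × (5/32, 19/8)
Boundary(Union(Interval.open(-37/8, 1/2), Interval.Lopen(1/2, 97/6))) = {-37/8, 1/2, 97/6}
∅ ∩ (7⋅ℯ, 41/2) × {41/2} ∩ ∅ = ∅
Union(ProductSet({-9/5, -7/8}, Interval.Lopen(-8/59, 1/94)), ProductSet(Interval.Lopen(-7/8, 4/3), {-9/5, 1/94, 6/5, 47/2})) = Union(ProductSet({-9/5, -7/8}, Interval.Lopen(-8/59, 1/94)), ProductSet(Interval.Lopen(-7/8, 4/3), {-9/5, 1/94, 6/5, 47/2}))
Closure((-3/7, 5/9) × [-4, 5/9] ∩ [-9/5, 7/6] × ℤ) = [-3/7, 5/9] × {-4, -3, …, 0}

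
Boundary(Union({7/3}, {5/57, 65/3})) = {5/57, 7/3, 65/3}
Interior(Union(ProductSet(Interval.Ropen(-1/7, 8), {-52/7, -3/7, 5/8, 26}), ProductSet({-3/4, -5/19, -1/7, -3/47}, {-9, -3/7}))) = EmptySet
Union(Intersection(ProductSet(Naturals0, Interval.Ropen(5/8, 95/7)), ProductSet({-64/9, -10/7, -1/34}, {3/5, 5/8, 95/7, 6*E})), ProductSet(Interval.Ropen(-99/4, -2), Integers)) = ProductSet(Interval.Ropen(-99/4, -2), Integers)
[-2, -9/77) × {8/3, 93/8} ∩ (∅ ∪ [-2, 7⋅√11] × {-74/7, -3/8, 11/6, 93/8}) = [-2, -9/77) × {93/8}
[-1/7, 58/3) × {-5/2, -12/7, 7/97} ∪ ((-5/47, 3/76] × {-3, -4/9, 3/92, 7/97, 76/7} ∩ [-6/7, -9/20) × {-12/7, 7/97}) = [-1/7, 58/3) × {-5/2, -12/7, 7/97}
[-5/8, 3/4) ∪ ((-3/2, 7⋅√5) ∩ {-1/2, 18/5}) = [-5/8, 3/4) ∪ {18/5}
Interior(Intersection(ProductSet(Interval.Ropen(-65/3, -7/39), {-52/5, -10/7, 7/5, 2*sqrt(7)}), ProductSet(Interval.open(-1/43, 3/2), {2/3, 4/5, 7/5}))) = EmptySet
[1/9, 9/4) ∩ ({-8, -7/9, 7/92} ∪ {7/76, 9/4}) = ∅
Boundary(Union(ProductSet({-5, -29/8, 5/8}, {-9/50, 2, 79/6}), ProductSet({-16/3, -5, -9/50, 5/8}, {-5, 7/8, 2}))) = Union(ProductSet({-5, -29/8, 5/8}, {-9/50, 2, 79/6}), ProductSet({-16/3, -5, -9/50, 5/8}, {-5, 7/8, 2}))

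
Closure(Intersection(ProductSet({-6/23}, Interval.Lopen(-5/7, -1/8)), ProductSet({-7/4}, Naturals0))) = EmptySet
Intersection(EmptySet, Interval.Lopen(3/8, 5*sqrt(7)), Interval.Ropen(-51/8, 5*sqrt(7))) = EmptySet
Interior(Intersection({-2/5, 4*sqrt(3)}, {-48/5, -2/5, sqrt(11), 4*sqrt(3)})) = EmptySet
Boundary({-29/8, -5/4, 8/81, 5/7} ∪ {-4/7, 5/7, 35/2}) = {-29/8, -5/4, -4/7, 8/81, 5/7, 35/2}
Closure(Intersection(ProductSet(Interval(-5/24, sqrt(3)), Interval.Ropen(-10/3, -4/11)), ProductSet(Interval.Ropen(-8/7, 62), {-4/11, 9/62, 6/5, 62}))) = EmptySet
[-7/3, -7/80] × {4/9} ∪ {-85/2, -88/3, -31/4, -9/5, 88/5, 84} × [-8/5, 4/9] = ([-7/3, -7/80] × {4/9}) ∪ ({-85/2, -88/3, -31/4, -9/5, 88/5, 84} × [-8/5, 4/9])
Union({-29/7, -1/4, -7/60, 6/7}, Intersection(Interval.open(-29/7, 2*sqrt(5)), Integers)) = Union({-29/7, -1/4, -7/60, 6/7}, Range(-4, 5, 1))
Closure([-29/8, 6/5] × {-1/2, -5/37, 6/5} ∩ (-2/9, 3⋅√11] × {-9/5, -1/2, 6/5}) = [-2/9, 6/5] × {-1/2, 6/5}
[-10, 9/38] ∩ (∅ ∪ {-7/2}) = {-7/2}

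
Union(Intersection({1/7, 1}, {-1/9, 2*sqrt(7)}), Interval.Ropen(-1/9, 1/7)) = Interval.Ropen(-1/9, 1/7)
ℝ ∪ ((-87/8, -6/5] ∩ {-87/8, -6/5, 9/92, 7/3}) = ℝ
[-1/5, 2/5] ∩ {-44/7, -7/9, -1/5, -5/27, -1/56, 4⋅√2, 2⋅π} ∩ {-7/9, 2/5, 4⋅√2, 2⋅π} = ∅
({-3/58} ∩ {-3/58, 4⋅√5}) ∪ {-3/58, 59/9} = {-3/58, 59/9}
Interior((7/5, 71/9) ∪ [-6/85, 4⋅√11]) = (-6/85, 4⋅√11)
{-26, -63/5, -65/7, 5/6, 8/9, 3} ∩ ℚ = {-26, -63/5, -65/7, 5/6, 8/9, 3}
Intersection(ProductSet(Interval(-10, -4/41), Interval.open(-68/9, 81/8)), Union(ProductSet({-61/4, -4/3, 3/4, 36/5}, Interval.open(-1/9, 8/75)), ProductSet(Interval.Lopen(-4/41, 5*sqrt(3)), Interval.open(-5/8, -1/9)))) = ProductSet({-4/3}, Interval.open(-1/9, 8/75))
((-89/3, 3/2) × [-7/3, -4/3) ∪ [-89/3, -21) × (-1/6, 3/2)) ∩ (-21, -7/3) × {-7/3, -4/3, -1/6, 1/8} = (-21, -7/3) × {-7/3}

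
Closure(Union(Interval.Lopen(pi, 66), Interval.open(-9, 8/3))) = Union(Interval(-9, 8/3), Interval(pi, 66))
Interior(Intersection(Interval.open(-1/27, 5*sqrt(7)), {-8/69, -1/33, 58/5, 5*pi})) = EmptySet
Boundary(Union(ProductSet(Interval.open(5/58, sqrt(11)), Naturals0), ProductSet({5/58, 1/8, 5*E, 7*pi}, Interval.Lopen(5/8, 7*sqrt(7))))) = Union(ProductSet({5/58, 1/8, 5*E, 7*pi}, Interval(5/8, 7*sqrt(7))), ProductSet(Interval(5/58, sqrt(11)), Naturals0))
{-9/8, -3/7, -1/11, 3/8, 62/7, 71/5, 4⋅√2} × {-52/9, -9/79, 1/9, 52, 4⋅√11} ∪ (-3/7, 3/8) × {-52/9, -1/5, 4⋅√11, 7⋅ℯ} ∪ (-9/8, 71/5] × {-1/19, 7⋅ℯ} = ((-9/8, 71/5] × {-1/19, 7⋅ℯ}) ∪ ((-3/7, 3/8) × {-52/9, -1/5, 4⋅√11, 7⋅ℯ}) ∪ ({-9/8, -3/7, -1/11, 3/8, 62/7, 71/5, 4⋅√2} × {-52/9, -9/79, 1/9, 52, 4⋅√11})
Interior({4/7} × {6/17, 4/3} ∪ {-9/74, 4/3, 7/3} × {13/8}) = ∅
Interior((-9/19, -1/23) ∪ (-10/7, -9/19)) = (-10/7, -9/19) ∪ (-9/19, -1/23)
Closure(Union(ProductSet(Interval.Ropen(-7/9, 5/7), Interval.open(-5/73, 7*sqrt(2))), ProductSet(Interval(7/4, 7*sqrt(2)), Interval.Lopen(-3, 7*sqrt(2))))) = Union(ProductSet({-7/9, 5/7}, Interval(-5/73, 7*sqrt(2))), ProductSet(Interval(-7/9, 5/7), {-5/73, 7*sqrt(2)}), ProductSet(Interval.Ropen(-7/9, 5/7), Interval.open(-5/73, 7*sqrt(2))), ProductSet(Interval(7/4, 7*sqrt(2)), Interval(-3, 7*sqrt(2))))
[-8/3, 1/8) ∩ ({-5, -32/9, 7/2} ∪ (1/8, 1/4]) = ∅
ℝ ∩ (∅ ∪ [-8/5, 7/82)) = [-8/5, 7/82)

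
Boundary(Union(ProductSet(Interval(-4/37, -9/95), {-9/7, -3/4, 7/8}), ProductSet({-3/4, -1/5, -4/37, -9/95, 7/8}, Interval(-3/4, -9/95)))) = Union(ProductSet({-3/4, -1/5, -4/37, -9/95, 7/8}, Interval(-3/4, -9/95)), ProductSet(Interval(-4/37, -9/95), {-9/7, -3/4, 7/8}))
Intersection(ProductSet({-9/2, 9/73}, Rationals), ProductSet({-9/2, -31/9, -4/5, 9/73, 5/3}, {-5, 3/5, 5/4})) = ProductSet({-9/2, 9/73}, {-5, 3/5, 5/4})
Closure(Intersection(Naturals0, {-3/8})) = EmptySet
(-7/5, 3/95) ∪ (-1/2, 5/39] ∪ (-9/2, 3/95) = (-9/2, 5/39]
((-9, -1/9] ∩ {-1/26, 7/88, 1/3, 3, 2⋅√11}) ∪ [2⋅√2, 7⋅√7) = [2⋅√2, 7⋅√7)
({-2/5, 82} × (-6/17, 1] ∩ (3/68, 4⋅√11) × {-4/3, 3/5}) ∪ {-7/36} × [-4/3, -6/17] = {-7/36} × [-4/3, -6/17]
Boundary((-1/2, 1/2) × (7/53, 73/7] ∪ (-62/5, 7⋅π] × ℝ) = {-62/5, 7⋅π} × ℝ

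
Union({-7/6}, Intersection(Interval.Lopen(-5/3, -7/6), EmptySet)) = {-7/6}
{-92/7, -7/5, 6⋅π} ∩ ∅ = ∅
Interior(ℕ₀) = ∅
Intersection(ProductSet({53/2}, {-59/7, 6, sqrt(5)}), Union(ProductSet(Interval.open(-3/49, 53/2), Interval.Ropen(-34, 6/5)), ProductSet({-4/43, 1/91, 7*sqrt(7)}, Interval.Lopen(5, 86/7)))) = EmptySet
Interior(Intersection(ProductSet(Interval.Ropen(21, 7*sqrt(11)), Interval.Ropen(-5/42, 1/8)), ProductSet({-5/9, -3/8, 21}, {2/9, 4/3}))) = EmptySet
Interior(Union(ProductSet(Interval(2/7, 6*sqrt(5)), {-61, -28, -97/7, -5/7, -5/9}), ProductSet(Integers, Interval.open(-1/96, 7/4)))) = EmptySet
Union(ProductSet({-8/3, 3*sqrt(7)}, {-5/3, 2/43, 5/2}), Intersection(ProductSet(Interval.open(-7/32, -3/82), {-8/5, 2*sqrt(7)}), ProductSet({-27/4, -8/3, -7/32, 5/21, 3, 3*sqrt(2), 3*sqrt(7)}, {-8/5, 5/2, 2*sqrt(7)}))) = ProductSet({-8/3, 3*sqrt(7)}, {-5/3, 2/43, 5/2})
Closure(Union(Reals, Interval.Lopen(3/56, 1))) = Interval(-oo, oo)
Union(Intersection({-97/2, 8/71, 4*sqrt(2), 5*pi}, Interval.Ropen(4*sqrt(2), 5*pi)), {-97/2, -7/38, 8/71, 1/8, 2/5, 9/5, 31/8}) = {-97/2, -7/38, 8/71, 1/8, 2/5, 9/5, 31/8, 4*sqrt(2)}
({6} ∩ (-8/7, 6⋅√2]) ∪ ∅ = {6}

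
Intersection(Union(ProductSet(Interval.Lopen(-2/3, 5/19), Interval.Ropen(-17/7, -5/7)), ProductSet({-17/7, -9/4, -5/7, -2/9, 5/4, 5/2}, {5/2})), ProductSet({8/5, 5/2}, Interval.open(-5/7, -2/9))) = EmptySet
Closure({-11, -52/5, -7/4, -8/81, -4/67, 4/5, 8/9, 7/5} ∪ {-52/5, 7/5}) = {-11, -52/5, -7/4, -8/81, -4/67, 4/5, 8/9, 7/5}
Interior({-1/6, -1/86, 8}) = ∅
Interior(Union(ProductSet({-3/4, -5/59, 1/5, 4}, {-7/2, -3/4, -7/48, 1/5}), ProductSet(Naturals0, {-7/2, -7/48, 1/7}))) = EmptySet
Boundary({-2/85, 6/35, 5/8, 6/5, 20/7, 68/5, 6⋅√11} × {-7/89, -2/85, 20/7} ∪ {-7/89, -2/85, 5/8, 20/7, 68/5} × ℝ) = ({-7/89, -2/85, 5/8, 20/7, 68/5} × ℝ) ∪ ({-2/85, 6/35, 5/8, 6/5, 20/7, 68/5, 6⋅√11} × {-7/89, -2/85, 20/7})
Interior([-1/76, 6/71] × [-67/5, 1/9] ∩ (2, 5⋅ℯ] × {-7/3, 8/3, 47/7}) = ∅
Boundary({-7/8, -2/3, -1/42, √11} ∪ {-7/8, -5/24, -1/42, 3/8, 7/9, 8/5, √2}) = {-7/8, -2/3, -5/24, -1/42, 3/8, 7/9, 8/5, √11, √2}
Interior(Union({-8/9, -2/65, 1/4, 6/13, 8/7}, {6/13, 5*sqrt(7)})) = EmptySet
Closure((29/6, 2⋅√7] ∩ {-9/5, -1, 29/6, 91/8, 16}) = ∅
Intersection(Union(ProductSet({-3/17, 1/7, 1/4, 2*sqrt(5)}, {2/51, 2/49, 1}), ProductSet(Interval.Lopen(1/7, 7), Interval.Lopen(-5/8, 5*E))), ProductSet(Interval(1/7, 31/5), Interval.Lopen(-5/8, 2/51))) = Union(ProductSet({1/7, 1/4, 2*sqrt(5)}, {2/51}), ProductSet(Interval.Lopen(1/7, 31/5), Interval.Lopen(-5/8, 2/51)))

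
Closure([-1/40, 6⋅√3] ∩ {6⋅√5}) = ∅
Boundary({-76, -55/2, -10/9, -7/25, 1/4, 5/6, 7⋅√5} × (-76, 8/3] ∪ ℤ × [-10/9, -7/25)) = (ℤ × [-10/9, -7/25]) ∪ ({-76, -55/2, -10/9, -7/25, 1/4, 5/6, 7⋅√5} × [-76, 8/3])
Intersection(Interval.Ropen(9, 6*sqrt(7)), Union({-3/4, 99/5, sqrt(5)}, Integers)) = Range(9, 16, 1)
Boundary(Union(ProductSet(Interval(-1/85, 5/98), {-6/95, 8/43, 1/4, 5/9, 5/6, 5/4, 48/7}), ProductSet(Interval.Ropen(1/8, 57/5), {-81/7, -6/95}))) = Union(ProductSet(Interval(-1/85, 5/98), {-6/95, 8/43, 1/4, 5/9, 5/6, 5/4, 48/7}), ProductSet(Interval(1/8, 57/5), {-81/7, -6/95}))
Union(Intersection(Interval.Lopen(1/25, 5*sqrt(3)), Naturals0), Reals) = Union(Range(1, 9, 1), Reals)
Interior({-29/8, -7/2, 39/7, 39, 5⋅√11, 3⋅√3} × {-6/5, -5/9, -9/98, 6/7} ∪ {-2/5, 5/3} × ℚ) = ∅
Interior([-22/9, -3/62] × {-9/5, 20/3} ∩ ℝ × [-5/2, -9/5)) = ∅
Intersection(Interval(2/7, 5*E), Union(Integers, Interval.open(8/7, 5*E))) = Union(Interval.open(8/7, 5*E), Range(1, 14, 1))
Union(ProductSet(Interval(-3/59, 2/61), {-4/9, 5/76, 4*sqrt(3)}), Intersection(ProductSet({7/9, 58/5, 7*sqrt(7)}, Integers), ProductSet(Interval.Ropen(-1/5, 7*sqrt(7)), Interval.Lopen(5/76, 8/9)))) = ProductSet(Interval(-3/59, 2/61), {-4/9, 5/76, 4*sqrt(3)})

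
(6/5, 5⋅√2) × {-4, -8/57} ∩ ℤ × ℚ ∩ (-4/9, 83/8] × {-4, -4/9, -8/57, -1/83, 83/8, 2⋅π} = {2, 3, …, 7} × {-4, -8/57}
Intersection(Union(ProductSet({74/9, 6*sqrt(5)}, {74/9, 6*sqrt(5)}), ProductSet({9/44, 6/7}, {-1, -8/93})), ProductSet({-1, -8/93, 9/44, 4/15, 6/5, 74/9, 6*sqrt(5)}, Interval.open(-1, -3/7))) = EmptySet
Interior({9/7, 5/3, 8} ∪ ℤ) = ∅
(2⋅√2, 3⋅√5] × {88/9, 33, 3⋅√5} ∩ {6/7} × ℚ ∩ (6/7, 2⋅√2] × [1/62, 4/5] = ∅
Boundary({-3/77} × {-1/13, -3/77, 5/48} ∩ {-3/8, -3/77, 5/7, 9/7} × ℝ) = {-3/77} × {-1/13, -3/77, 5/48}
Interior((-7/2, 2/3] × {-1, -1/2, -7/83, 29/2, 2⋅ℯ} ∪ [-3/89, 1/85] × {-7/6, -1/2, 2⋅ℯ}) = ∅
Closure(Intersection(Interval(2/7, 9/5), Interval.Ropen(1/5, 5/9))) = Interval(2/7, 5/9)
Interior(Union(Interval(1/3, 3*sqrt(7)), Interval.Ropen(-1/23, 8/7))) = Interval.open(-1/23, 3*sqrt(7))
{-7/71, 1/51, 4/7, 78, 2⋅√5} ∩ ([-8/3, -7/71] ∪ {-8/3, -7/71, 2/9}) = {-7/71}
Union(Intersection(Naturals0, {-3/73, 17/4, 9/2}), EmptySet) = EmptySet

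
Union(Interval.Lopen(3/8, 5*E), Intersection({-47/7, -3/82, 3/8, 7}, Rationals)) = Union({-47/7, -3/82}, Interval(3/8, 5*E))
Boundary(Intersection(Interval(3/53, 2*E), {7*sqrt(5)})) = EmptySet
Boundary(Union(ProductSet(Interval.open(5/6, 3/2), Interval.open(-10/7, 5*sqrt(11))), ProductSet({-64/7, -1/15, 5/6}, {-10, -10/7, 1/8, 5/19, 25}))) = Union(ProductSet({5/6, 3/2}, Interval(-10/7, 5*sqrt(11))), ProductSet({-64/7, -1/15, 5/6}, {-10, -10/7, 1/8, 5/19, 25}), ProductSet(Interval(5/6, 3/2), {-10/7, 5*sqrt(11)}))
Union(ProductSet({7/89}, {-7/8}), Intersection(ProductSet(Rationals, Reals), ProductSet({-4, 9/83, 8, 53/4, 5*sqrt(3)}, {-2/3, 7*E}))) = Union(ProductSet({7/89}, {-7/8}), ProductSet({-4, 9/83, 8, 53/4}, {-2/3, 7*E}))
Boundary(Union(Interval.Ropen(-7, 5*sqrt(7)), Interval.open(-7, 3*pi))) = {-7, 5*sqrt(7)}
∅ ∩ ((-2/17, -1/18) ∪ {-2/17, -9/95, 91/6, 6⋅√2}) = ∅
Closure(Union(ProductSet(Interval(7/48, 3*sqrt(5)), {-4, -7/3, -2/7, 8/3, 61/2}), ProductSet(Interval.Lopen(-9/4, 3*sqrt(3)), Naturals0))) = Union(ProductSet(Interval(-9/4, 3*sqrt(3)), Naturals0), ProductSet(Interval(7/48, 3*sqrt(5)), {-4, -7/3, -2/7, 8/3, 61/2}))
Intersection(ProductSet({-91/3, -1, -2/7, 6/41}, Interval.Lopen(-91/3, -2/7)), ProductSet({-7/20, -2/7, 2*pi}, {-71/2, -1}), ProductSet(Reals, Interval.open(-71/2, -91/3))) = EmptySet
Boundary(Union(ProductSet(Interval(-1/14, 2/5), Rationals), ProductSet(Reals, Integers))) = Union(ProductSet(Interval(-1/14, 2/5), Reals), ProductSet(Reals, Integers))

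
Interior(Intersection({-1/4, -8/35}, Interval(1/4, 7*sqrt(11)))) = EmptySet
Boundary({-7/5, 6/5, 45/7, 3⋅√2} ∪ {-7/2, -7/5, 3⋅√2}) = {-7/2, -7/5, 6/5, 45/7, 3⋅√2}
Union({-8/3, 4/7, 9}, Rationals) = Rationals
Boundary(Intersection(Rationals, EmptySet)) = EmptySet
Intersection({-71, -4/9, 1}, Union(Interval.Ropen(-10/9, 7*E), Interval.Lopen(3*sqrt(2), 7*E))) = {-4/9, 1}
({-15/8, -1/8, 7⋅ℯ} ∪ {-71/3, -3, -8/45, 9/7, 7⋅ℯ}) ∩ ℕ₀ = ∅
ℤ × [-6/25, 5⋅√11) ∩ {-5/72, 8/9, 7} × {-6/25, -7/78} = {7} × {-6/25, -7/78}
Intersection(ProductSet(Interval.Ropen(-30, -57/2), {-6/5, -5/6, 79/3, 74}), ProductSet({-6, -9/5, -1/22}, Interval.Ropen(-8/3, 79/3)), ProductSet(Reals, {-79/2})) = EmptySet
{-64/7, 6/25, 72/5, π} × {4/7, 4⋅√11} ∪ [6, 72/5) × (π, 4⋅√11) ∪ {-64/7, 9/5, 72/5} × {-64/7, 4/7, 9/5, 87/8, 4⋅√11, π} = ({-64/7, 6/25, 72/5, π} × {4/7, 4⋅√11}) ∪ ([6, 72/5) × (π, 4⋅√11)) ∪ ({-64/7, 9/5, 72/5} × {-64/7, 4/7, 9/5, 87/8, 4⋅√11, π})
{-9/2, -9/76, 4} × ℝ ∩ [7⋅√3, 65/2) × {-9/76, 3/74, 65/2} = ∅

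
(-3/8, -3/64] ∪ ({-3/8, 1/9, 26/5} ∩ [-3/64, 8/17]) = (-3/8, -3/64] ∪ {1/9}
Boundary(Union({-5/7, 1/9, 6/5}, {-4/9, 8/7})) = {-5/7, -4/9, 1/9, 8/7, 6/5}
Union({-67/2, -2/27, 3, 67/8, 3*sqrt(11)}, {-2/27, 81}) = {-67/2, -2/27, 3, 67/8, 81, 3*sqrt(11)}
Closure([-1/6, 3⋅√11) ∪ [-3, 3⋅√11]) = [-3, 3⋅√11]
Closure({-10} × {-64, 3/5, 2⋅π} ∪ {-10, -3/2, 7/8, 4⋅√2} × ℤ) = ({-10} × {-64, 3/5, 2⋅π}) ∪ ({-10, -3/2, 7/8, 4⋅√2} × ℤ)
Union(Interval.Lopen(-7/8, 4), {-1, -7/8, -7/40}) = Union({-1}, Interval(-7/8, 4))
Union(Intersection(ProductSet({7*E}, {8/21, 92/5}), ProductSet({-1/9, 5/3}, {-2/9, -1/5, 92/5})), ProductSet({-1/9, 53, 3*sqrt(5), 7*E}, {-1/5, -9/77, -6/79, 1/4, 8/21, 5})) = ProductSet({-1/9, 53, 3*sqrt(5), 7*E}, {-1/5, -9/77, -6/79, 1/4, 8/21, 5})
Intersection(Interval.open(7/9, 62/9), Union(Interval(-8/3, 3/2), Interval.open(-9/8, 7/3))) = Interval.open(7/9, 7/3)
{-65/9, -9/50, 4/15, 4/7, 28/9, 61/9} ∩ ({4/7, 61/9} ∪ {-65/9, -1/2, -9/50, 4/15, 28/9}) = {-65/9, -9/50, 4/15, 4/7, 28/9, 61/9}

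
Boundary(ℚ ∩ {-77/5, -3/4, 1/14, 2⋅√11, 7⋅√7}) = {-77/5, -3/4, 1/14}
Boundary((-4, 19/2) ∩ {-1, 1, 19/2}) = {-1, 1}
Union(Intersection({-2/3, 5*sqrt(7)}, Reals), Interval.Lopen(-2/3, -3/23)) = Union({5*sqrt(7)}, Interval(-2/3, -3/23))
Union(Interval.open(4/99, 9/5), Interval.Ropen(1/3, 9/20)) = Interval.open(4/99, 9/5)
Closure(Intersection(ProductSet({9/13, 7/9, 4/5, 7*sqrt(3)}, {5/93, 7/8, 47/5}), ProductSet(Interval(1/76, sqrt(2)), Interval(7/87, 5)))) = ProductSet({9/13, 7/9, 4/5}, {7/8})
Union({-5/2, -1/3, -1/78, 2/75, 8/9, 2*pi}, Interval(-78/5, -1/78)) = Union({2/75, 8/9, 2*pi}, Interval(-78/5, -1/78))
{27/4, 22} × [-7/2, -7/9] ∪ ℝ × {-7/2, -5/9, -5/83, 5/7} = (ℝ × {-7/2, -5/9, -5/83, 5/7}) ∪ ({27/4, 22} × [-7/2, -7/9])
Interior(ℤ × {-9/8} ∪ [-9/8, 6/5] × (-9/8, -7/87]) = ((-9/8, 6/5) ∪ ((-9/8, 6/5) \ ℤ)) × (-9/8, -7/87)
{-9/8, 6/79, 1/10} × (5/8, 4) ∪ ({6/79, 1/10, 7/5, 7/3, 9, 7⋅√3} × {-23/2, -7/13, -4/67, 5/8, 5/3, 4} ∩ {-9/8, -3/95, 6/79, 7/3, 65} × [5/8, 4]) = ({6/79, 7/3} × {5/8, 5/3, 4}) ∪ ({-9/8, 6/79, 1/10} × (5/8, 4))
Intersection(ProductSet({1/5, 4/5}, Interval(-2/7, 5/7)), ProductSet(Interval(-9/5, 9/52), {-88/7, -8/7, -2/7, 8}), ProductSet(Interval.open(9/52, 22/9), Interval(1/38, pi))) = EmptySet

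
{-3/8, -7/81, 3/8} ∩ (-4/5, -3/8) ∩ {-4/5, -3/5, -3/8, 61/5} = ∅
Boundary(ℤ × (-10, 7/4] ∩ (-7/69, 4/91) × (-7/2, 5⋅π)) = {0} × [-7/2, 7/4]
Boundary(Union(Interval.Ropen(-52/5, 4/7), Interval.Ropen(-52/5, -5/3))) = {-52/5, 4/7}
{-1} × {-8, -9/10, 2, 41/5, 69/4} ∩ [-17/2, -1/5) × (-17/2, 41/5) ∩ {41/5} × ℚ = ∅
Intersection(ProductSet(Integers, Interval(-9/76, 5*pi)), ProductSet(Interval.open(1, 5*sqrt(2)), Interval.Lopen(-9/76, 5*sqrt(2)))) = ProductSet(Range(2, 8, 1), Interval.Lopen(-9/76, 5*sqrt(2)))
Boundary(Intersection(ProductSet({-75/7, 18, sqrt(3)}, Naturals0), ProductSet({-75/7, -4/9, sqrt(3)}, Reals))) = ProductSet({-75/7, sqrt(3)}, Naturals0)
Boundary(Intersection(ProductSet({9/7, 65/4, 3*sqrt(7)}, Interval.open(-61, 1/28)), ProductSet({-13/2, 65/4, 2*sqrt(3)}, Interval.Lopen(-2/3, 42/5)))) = ProductSet({65/4}, Interval(-2/3, 1/28))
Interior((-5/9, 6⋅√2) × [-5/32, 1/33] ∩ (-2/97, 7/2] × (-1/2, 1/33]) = (-2/97, 7/2) × (-5/32, 1/33)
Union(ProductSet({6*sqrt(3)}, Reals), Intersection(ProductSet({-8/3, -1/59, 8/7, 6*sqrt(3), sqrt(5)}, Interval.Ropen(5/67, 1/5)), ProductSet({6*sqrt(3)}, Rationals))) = ProductSet({6*sqrt(3)}, Reals)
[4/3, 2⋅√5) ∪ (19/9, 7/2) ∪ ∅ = [4/3, 2⋅√5)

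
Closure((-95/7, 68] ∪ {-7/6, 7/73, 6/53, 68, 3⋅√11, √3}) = [-95/7, 68]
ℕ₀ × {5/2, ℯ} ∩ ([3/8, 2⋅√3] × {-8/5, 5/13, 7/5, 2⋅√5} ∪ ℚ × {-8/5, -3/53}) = ∅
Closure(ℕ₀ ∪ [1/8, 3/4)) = ℕ₀ ∪ [1/8, 3/4] ∪ (ℕ₀ \ (1/8, 3/4))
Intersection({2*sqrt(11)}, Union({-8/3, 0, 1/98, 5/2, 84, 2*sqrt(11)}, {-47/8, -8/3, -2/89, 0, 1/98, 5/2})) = {2*sqrt(11)}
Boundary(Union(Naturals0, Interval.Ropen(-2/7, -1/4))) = Union(Complement(Naturals0, Interval.open(-2/7, -1/4)), {-2/7, -1/4})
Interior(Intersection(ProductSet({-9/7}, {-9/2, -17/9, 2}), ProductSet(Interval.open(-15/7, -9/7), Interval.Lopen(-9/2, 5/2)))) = EmptySet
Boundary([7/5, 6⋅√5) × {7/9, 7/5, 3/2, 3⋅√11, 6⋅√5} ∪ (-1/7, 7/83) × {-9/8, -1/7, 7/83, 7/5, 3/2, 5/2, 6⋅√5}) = ([-1/7, 7/83] × {-9/8, -1/7, 7/83, 7/5, 3/2, 5/2, 6⋅√5}) ∪ ([7/5, 6⋅√5] × {7/9, 7/5, 3/2, 3⋅√11, 6⋅√5})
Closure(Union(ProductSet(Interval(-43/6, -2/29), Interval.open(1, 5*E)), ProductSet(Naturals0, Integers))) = Union(ProductSet(Interval(-43/6, -2/29), Interval(1, 5*E)), ProductSet(Naturals0, Integers))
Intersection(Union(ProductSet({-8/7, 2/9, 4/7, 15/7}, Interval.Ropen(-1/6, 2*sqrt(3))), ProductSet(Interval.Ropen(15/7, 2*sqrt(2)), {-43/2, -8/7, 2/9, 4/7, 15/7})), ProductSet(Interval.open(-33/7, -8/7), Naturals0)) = EmptySet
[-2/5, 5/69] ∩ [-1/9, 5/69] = [-1/9, 5/69]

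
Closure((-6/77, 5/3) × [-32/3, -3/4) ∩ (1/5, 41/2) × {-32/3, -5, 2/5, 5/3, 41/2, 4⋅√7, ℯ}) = [1/5, 5/3] × {-32/3, -5}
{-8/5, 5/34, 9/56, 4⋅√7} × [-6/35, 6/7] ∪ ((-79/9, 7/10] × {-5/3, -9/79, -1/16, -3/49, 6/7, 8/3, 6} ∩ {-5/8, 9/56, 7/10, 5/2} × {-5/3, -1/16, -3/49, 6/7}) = ({-5/8, 9/56, 7/10} × {-5/3, -1/16, -3/49, 6/7}) ∪ ({-8/5, 5/34, 9/56, 4⋅√7} × [-6/35, 6/7])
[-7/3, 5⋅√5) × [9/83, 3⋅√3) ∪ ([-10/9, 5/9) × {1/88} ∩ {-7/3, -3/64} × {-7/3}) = [-7/3, 5⋅√5) × [9/83, 3⋅√3)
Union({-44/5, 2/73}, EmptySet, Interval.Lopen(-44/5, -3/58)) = Union({2/73}, Interval(-44/5, -3/58))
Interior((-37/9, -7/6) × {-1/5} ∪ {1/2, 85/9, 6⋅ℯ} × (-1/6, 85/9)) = ∅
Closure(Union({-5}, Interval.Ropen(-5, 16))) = Interval(-5, 16)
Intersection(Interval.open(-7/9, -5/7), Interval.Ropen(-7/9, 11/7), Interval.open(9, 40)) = EmptySet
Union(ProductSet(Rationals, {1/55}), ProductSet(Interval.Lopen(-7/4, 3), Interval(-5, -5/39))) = Union(ProductSet(Interval.Lopen(-7/4, 3), Interval(-5, -5/39)), ProductSet(Rationals, {1/55}))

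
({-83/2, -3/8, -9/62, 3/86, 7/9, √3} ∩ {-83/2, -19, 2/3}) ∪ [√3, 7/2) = {-83/2} ∪ [√3, 7/2)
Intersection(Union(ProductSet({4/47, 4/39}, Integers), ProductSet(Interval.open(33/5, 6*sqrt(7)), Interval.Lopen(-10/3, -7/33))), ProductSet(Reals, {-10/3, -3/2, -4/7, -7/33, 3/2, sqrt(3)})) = ProductSet(Interval.open(33/5, 6*sqrt(7)), {-3/2, -4/7, -7/33})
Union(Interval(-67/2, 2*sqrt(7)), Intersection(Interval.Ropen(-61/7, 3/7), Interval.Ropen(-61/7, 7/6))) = Interval(-67/2, 2*sqrt(7))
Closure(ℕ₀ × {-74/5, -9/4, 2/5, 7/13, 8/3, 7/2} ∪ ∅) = ℕ₀ × {-74/5, -9/4, 2/5, 7/13, 8/3, 7/2}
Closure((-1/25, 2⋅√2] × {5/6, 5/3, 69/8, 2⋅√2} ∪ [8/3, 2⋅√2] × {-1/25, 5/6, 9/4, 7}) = ([8/3, 2⋅√2] × {-1/25, 5/6, 9/4, 7}) ∪ ([-1/25, 2⋅√2] × {5/6, 5/3, 69/8, 2⋅√2})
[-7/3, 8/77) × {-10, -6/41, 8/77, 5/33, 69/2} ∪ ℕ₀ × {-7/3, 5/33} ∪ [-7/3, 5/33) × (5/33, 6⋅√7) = (ℕ₀ × {-7/3, 5/33}) ∪ ([-7/3, 8/77) × {-10, -6/41, 8/77, 5/33, 69/2}) ∪ ([-7/3, 5/33) × (5/33, 6⋅√7))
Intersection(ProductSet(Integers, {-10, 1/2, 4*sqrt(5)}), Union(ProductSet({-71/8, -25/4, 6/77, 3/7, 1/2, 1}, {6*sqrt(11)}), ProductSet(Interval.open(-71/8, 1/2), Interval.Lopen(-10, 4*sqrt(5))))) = ProductSet(Range(-8, 1, 1), {1/2, 4*sqrt(5)})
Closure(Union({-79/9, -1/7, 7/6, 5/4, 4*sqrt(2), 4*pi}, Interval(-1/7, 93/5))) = Union({-79/9}, Interval(-1/7, 93/5))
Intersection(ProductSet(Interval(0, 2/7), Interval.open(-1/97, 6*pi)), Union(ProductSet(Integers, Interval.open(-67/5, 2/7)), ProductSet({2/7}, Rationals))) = Union(ProductSet({2/7}, Intersection(Interval.open(-1/97, 6*pi), Rationals)), ProductSet(Range(0, 1, 1), Interval.open(-1/97, 2/7)))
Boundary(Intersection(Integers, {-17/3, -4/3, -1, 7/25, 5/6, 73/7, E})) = {-1}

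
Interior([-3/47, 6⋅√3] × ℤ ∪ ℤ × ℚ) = ∅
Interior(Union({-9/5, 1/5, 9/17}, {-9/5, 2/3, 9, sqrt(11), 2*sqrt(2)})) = EmptySet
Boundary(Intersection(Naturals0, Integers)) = Naturals0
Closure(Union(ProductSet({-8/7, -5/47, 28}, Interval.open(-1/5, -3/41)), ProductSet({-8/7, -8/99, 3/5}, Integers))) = Union(ProductSet({-8/7, -5/47, 28}, Interval(-1/5, -3/41)), ProductSet({-8/7, -8/99, 3/5}, Integers))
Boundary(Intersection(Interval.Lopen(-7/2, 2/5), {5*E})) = EmptySet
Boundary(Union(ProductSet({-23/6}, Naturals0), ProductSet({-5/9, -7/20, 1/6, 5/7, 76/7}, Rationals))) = Union(ProductSet({-23/6}, Naturals0), ProductSet({-5/9, -7/20, 1/6, 5/7, 76/7}, Reals))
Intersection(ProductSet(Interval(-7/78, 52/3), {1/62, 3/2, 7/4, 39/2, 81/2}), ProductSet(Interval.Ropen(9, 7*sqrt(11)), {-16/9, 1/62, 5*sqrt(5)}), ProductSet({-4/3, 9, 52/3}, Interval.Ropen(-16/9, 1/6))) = ProductSet({9, 52/3}, {1/62})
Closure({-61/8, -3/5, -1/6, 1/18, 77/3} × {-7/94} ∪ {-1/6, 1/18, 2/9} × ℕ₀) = ({-1/6, 1/18, 2/9} × ℕ₀) ∪ ({-61/8, -3/5, -1/6, 1/18, 77/3} × {-7/94})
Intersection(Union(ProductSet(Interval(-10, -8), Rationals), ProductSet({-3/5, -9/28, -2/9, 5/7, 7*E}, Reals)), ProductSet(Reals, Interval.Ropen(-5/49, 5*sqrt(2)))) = Union(ProductSet({-3/5, -9/28, -2/9, 5/7, 7*E}, Interval.Ropen(-5/49, 5*sqrt(2))), ProductSet(Interval(-10, -8), Intersection(Interval.Ropen(-5/49, 5*sqrt(2)), Rationals)))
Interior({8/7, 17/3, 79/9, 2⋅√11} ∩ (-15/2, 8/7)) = ∅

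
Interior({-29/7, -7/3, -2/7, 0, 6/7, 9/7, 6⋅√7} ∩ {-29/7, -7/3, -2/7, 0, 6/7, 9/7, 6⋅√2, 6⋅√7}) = ∅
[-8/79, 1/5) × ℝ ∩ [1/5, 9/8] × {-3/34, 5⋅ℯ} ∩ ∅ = ∅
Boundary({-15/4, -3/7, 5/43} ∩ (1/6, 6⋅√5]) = ∅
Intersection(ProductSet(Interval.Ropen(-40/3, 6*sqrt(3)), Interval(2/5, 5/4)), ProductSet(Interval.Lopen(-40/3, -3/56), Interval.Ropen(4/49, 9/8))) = ProductSet(Interval.Lopen(-40/3, -3/56), Interval.Ropen(2/5, 9/8))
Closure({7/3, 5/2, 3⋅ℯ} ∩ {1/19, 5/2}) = {5/2}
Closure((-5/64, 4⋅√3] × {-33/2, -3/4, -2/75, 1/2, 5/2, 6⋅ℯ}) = [-5/64, 4⋅√3] × {-33/2, -3/4, -2/75, 1/2, 5/2, 6⋅ℯ}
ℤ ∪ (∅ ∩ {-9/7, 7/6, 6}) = ℤ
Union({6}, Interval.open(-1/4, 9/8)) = Union({6}, Interval.open(-1/4, 9/8))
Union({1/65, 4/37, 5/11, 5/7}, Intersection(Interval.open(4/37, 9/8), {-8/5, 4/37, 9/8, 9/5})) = {1/65, 4/37, 5/11, 5/7}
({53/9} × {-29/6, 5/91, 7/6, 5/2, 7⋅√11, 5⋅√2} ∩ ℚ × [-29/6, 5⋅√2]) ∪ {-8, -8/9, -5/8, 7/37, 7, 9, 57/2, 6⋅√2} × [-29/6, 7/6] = ({53/9} × {-29/6, 5/91, 7/6, 5/2, 5⋅√2}) ∪ ({-8, -8/9, -5/8, 7/37, 7, 9, 57/2, 6⋅√2} × [-29/6, 7/6])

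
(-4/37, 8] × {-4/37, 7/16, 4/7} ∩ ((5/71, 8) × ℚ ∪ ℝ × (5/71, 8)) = ((-4/37, 8] × {7/16, 4/7}) ∪ ((5/71, 8) × {-4/37, 7/16, 4/7})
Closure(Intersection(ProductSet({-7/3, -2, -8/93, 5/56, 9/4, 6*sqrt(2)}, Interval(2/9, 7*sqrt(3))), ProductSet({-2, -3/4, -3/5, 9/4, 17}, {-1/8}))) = EmptySet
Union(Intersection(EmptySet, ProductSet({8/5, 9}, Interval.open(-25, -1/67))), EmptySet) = EmptySet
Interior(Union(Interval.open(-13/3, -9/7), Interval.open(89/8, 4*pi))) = Union(Interval.open(-13/3, -9/7), Interval.open(89/8, 4*pi))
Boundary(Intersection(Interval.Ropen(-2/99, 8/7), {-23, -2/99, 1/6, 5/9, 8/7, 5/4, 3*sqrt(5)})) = {-2/99, 1/6, 5/9}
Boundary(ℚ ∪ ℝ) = ∅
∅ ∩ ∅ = ∅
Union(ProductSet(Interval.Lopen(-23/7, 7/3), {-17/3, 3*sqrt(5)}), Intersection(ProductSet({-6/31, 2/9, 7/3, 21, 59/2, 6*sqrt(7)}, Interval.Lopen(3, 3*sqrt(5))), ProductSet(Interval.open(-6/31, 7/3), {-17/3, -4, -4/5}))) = ProductSet(Interval.Lopen(-23/7, 7/3), {-17/3, 3*sqrt(5)})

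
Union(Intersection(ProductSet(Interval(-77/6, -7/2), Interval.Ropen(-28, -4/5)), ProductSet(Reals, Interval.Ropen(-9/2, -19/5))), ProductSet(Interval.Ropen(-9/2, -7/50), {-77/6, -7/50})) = Union(ProductSet(Interval(-77/6, -7/2), Interval.Ropen(-9/2, -19/5)), ProductSet(Interval.Ropen(-9/2, -7/50), {-77/6, -7/50}))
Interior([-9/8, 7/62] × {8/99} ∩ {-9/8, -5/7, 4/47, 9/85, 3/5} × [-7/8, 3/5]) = ∅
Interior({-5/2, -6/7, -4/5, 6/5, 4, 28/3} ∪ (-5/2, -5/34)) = (-5/2, -5/34)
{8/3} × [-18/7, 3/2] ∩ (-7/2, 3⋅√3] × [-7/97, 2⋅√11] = {8/3} × [-7/97, 3/2]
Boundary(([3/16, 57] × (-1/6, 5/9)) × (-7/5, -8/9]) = (([3/16, 57] × [-1/6, 5/9]) × {-7/5, -8/9}) ∪ ((({3/16, 57} × [-1/6, 5/9]) ∪ ([3/16, 57] × {-1/6, 5/9})) × [-7/5, -8/9])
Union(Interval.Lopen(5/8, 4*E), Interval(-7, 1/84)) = Union(Interval(-7, 1/84), Interval.Lopen(5/8, 4*E))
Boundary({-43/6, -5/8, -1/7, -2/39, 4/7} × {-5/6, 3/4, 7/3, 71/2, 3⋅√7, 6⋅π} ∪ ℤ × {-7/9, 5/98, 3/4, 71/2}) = (ℤ × {-7/9, 5/98, 3/4, 71/2}) ∪ ({-43/6, -5/8, -1/7, -2/39, 4/7} × {-5/6, 3/4, 7/3, 71/2, 3⋅√7, 6⋅π})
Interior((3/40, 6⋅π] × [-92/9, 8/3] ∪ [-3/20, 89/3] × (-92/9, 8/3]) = (-3/20, 89/3) × (-92/9, 8/3)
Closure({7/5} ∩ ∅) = ∅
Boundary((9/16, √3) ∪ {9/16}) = {9/16, √3}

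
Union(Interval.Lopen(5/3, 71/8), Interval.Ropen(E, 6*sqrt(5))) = Interval.open(5/3, 6*sqrt(5))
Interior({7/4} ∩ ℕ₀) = ∅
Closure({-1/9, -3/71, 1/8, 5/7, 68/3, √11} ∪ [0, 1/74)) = {-1/9, -3/71, 1/8, 5/7, 68/3, √11} ∪ [0, 1/74]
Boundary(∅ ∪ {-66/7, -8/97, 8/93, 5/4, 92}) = {-66/7, -8/97, 8/93, 5/4, 92}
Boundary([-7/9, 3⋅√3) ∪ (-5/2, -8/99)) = {-5/2, 3⋅√3}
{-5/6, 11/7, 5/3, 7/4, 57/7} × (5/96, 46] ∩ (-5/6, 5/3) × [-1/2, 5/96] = ∅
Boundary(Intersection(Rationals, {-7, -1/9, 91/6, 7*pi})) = {-7, -1/9, 91/6}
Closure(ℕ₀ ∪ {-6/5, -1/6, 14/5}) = {-6/5, -1/6, 14/5} ∪ ℕ₀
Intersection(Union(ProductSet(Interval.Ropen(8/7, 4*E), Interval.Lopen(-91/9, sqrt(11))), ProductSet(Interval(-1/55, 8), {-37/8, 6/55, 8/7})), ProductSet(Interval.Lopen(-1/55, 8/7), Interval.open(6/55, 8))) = Union(ProductSet({8/7}, Interval.Lopen(6/55, sqrt(11))), ProductSet(Interval.Lopen(-1/55, 8/7), {8/7}))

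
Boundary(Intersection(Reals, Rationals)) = Reals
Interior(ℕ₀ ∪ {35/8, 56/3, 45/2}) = ∅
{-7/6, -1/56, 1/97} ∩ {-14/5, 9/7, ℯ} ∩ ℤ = ∅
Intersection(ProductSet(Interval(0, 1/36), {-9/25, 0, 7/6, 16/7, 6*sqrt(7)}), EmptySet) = EmptySet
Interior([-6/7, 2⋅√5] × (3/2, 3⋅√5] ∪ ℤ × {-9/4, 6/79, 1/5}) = (-6/7, 2⋅√5) × (3/2, 3⋅√5)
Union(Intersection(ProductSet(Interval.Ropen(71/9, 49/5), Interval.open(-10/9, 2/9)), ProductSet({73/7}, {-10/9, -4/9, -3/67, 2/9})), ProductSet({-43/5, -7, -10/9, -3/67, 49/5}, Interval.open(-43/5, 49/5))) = ProductSet({-43/5, -7, -10/9, -3/67, 49/5}, Interval.open(-43/5, 49/5))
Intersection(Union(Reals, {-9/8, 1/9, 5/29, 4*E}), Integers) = Integers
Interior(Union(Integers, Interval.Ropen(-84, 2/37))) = Union(Complement(Integers, Union(Complement(Integers, Interval.open(-84, 2/37)), {2/37})), Complement(Interval.Ropen(-84, 2/37), Complement(Integers, Interval.open(-84, 2/37))), Complement(Range(-84, 1, 1), Complement(Integers, Interval.open(-84, 2/37))), Complement(Range(-84, 1, 1), Union(Complement(Integers, Interval.open(-84, 2/37)), {2/37})))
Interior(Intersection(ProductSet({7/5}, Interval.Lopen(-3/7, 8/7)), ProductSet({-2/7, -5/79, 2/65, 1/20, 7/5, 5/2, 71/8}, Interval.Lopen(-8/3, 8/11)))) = EmptySet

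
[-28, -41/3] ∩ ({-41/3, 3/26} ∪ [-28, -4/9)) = [-28, -41/3]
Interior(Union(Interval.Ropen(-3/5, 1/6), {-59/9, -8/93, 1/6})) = Interval.open(-3/5, 1/6)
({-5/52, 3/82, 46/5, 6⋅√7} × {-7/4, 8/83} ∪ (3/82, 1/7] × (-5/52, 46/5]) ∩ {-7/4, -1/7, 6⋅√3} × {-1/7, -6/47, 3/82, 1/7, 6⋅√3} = ∅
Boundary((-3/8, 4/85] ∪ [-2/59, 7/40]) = {-3/8, 7/40}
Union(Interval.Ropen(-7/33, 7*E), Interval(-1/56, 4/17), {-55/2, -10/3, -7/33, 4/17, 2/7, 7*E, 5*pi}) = Union({-55/2, -10/3}, Interval(-7/33, 7*E))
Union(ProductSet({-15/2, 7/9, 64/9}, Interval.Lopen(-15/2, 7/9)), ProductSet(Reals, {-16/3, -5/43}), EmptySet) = Union(ProductSet({-15/2, 7/9, 64/9}, Interval.Lopen(-15/2, 7/9)), ProductSet(Reals, {-16/3, -5/43}))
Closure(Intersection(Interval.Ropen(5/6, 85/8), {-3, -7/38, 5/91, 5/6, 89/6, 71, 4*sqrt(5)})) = {5/6, 4*sqrt(5)}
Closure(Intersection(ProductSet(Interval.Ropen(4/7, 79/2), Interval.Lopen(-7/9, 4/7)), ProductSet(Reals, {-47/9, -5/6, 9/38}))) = ProductSet(Interval(4/7, 79/2), {9/38})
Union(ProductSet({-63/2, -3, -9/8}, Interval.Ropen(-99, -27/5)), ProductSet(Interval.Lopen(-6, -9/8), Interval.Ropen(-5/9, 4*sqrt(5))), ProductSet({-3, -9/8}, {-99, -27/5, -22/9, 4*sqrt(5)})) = Union(ProductSet({-3, -9/8}, {-99, -27/5, -22/9, 4*sqrt(5)}), ProductSet({-63/2, -3, -9/8}, Interval.Ropen(-99, -27/5)), ProductSet(Interval.Lopen(-6, -9/8), Interval.Ropen(-5/9, 4*sqrt(5))))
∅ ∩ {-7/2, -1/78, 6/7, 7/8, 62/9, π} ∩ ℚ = ∅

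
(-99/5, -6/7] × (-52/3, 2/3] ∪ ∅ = (-99/5, -6/7] × (-52/3, 2/3]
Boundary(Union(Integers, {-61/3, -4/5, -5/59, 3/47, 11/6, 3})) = Union({-61/3, -4/5, -5/59, 3/47, 11/6}, Integers)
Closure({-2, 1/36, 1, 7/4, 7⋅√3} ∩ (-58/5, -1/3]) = {-2}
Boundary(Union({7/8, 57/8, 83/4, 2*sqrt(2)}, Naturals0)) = Union({7/8, 57/8, 83/4, 2*sqrt(2)}, Naturals0)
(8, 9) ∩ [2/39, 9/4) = ∅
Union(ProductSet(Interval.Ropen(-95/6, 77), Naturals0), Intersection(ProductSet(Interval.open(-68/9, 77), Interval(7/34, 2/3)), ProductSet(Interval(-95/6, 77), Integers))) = ProductSet(Interval.Ropen(-95/6, 77), Naturals0)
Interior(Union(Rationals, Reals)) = Reals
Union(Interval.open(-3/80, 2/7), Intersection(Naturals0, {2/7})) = Interval.open(-3/80, 2/7)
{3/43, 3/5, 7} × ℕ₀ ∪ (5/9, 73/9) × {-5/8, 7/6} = ({3/43, 3/5, 7} × ℕ₀) ∪ ((5/9, 73/9) × {-5/8, 7/6})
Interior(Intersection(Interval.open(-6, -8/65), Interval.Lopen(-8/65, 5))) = EmptySet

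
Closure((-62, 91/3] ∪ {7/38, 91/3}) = [-62, 91/3]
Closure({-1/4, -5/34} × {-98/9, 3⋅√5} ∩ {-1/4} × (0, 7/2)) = ∅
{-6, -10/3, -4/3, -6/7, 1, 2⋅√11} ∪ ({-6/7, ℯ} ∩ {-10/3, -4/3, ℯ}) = {-6, -10/3, -4/3, -6/7, 1, 2⋅√11, ℯ}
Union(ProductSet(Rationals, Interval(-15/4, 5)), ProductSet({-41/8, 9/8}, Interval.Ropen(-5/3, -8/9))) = ProductSet(Rationals, Interval(-15/4, 5))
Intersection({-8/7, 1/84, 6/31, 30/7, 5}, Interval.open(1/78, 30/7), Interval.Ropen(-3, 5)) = {6/31}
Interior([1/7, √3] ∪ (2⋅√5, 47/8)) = (1/7, √3) ∪ (2⋅√5, 47/8)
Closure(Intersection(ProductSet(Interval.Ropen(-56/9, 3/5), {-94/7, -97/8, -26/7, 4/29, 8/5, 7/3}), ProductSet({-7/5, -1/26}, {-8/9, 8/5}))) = ProductSet({-7/5, -1/26}, {8/5})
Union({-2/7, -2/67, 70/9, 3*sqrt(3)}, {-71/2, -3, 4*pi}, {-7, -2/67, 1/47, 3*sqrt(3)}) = {-71/2, -7, -3, -2/7, -2/67, 1/47, 70/9, 3*sqrt(3), 4*pi}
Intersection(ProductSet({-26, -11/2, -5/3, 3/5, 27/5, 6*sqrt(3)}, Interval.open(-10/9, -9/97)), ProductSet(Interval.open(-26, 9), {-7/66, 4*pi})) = ProductSet({-11/2, -5/3, 3/5, 27/5}, {-7/66})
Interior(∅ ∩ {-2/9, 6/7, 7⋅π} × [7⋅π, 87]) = ∅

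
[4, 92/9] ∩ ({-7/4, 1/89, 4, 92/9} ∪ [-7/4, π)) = {4, 92/9}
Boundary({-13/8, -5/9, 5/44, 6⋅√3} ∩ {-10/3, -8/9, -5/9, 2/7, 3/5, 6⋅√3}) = {-5/9, 6⋅√3}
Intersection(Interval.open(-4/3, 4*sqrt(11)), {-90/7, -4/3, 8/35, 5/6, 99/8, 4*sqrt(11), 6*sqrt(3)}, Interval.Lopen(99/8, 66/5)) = EmptySet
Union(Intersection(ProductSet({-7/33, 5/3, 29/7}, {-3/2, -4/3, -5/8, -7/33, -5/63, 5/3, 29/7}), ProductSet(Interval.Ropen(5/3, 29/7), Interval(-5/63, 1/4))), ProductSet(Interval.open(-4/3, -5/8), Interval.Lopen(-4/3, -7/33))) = Union(ProductSet({5/3}, {-5/63}), ProductSet(Interval.open(-4/3, -5/8), Interval.Lopen(-4/3, -7/33)))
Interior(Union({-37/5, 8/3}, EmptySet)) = EmptySet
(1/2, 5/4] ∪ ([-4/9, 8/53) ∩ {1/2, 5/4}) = (1/2, 5/4]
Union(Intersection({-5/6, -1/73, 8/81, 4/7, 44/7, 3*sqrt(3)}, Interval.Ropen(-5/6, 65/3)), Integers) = Union({-5/6, -1/73, 8/81, 4/7, 44/7, 3*sqrt(3)}, Integers)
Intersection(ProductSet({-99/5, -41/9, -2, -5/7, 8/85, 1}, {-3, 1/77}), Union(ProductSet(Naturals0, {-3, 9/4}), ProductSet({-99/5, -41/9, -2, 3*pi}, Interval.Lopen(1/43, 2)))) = ProductSet({1}, {-3})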